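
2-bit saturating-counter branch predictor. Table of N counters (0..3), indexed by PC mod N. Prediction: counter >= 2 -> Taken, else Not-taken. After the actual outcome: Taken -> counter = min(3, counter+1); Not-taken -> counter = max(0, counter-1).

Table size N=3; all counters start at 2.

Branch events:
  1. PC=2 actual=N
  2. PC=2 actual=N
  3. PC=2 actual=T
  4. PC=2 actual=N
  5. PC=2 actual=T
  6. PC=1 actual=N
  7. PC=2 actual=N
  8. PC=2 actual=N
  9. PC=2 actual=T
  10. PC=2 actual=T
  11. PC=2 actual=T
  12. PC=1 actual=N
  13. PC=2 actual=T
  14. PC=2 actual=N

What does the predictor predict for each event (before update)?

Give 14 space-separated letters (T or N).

Answer: T N N N N T N N N N T N T T

Derivation:
Ev 1: PC=2 idx=2 pred=T actual=N -> ctr[2]=1
Ev 2: PC=2 idx=2 pred=N actual=N -> ctr[2]=0
Ev 3: PC=2 idx=2 pred=N actual=T -> ctr[2]=1
Ev 4: PC=2 idx=2 pred=N actual=N -> ctr[2]=0
Ev 5: PC=2 idx=2 pred=N actual=T -> ctr[2]=1
Ev 6: PC=1 idx=1 pred=T actual=N -> ctr[1]=1
Ev 7: PC=2 idx=2 pred=N actual=N -> ctr[2]=0
Ev 8: PC=2 idx=2 pred=N actual=N -> ctr[2]=0
Ev 9: PC=2 idx=2 pred=N actual=T -> ctr[2]=1
Ev 10: PC=2 idx=2 pred=N actual=T -> ctr[2]=2
Ev 11: PC=2 idx=2 pred=T actual=T -> ctr[2]=3
Ev 12: PC=1 idx=1 pred=N actual=N -> ctr[1]=0
Ev 13: PC=2 idx=2 pred=T actual=T -> ctr[2]=3
Ev 14: PC=2 idx=2 pred=T actual=N -> ctr[2]=2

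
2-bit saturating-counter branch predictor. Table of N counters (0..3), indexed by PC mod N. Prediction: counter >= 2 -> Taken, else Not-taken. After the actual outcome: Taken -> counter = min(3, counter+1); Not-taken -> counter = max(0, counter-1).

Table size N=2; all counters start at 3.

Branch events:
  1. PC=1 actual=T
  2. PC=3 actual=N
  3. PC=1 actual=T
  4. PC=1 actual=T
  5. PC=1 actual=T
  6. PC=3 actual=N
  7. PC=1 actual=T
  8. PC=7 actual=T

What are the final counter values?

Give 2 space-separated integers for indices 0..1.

Answer: 3 3

Derivation:
Ev 1: PC=1 idx=1 pred=T actual=T -> ctr[1]=3
Ev 2: PC=3 idx=1 pred=T actual=N -> ctr[1]=2
Ev 3: PC=1 idx=1 pred=T actual=T -> ctr[1]=3
Ev 4: PC=1 idx=1 pred=T actual=T -> ctr[1]=3
Ev 5: PC=1 idx=1 pred=T actual=T -> ctr[1]=3
Ev 6: PC=3 idx=1 pred=T actual=N -> ctr[1]=2
Ev 7: PC=1 idx=1 pred=T actual=T -> ctr[1]=3
Ev 8: PC=7 idx=1 pred=T actual=T -> ctr[1]=3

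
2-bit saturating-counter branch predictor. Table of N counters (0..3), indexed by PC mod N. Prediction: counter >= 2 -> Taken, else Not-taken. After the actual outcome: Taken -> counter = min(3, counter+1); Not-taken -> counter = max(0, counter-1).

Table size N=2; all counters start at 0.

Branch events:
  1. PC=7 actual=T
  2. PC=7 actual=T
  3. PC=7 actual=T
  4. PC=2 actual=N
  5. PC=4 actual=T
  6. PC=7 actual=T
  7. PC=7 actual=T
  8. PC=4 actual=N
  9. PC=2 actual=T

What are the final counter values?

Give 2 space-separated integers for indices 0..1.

Ev 1: PC=7 idx=1 pred=N actual=T -> ctr[1]=1
Ev 2: PC=7 idx=1 pred=N actual=T -> ctr[1]=2
Ev 3: PC=7 idx=1 pred=T actual=T -> ctr[1]=3
Ev 4: PC=2 idx=0 pred=N actual=N -> ctr[0]=0
Ev 5: PC=4 idx=0 pred=N actual=T -> ctr[0]=1
Ev 6: PC=7 idx=1 pred=T actual=T -> ctr[1]=3
Ev 7: PC=7 idx=1 pred=T actual=T -> ctr[1]=3
Ev 8: PC=4 idx=0 pred=N actual=N -> ctr[0]=0
Ev 9: PC=2 idx=0 pred=N actual=T -> ctr[0]=1

Answer: 1 3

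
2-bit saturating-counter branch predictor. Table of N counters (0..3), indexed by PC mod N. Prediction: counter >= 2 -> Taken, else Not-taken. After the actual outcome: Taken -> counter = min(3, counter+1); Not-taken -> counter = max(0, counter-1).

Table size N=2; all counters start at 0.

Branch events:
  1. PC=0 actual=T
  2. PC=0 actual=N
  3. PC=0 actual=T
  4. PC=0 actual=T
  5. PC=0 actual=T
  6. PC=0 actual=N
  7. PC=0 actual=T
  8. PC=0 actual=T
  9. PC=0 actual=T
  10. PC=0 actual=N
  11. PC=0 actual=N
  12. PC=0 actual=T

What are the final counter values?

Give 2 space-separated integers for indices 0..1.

Answer: 2 0

Derivation:
Ev 1: PC=0 idx=0 pred=N actual=T -> ctr[0]=1
Ev 2: PC=0 idx=0 pred=N actual=N -> ctr[0]=0
Ev 3: PC=0 idx=0 pred=N actual=T -> ctr[0]=1
Ev 4: PC=0 idx=0 pred=N actual=T -> ctr[0]=2
Ev 5: PC=0 idx=0 pred=T actual=T -> ctr[0]=3
Ev 6: PC=0 idx=0 pred=T actual=N -> ctr[0]=2
Ev 7: PC=0 idx=0 pred=T actual=T -> ctr[0]=3
Ev 8: PC=0 idx=0 pred=T actual=T -> ctr[0]=3
Ev 9: PC=0 idx=0 pred=T actual=T -> ctr[0]=3
Ev 10: PC=0 idx=0 pred=T actual=N -> ctr[0]=2
Ev 11: PC=0 idx=0 pred=T actual=N -> ctr[0]=1
Ev 12: PC=0 idx=0 pred=N actual=T -> ctr[0]=2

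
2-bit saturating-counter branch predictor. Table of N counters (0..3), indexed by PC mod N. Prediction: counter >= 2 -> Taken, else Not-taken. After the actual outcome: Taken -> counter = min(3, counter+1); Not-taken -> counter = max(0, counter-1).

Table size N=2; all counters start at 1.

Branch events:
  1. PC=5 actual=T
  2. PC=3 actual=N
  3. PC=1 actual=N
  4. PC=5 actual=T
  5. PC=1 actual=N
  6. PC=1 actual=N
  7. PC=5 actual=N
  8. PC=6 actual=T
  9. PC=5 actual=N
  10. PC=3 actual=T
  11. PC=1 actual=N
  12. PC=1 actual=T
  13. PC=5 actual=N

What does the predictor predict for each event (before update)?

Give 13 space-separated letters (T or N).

Ev 1: PC=5 idx=1 pred=N actual=T -> ctr[1]=2
Ev 2: PC=3 idx=1 pred=T actual=N -> ctr[1]=1
Ev 3: PC=1 idx=1 pred=N actual=N -> ctr[1]=0
Ev 4: PC=5 idx=1 pred=N actual=T -> ctr[1]=1
Ev 5: PC=1 idx=1 pred=N actual=N -> ctr[1]=0
Ev 6: PC=1 idx=1 pred=N actual=N -> ctr[1]=0
Ev 7: PC=5 idx=1 pred=N actual=N -> ctr[1]=0
Ev 8: PC=6 idx=0 pred=N actual=T -> ctr[0]=2
Ev 9: PC=5 idx=1 pred=N actual=N -> ctr[1]=0
Ev 10: PC=3 idx=1 pred=N actual=T -> ctr[1]=1
Ev 11: PC=1 idx=1 pred=N actual=N -> ctr[1]=0
Ev 12: PC=1 idx=1 pred=N actual=T -> ctr[1]=1
Ev 13: PC=5 idx=1 pred=N actual=N -> ctr[1]=0

Answer: N T N N N N N N N N N N N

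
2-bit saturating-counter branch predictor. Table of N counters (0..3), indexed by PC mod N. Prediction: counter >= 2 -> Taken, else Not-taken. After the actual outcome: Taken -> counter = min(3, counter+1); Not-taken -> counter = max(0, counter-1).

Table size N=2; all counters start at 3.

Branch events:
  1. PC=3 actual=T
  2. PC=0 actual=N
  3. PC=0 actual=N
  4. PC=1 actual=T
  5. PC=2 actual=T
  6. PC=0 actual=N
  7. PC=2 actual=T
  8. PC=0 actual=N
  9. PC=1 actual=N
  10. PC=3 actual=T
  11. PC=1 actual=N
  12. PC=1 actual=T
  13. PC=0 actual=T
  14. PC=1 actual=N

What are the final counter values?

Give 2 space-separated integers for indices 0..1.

Ev 1: PC=3 idx=1 pred=T actual=T -> ctr[1]=3
Ev 2: PC=0 idx=0 pred=T actual=N -> ctr[0]=2
Ev 3: PC=0 idx=0 pred=T actual=N -> ctr[0]=1
Ev 4: PC=1 idx=1 pred=T actual=T -> ctr[1]=3
Ev 5: PC=2 idx=0 pred=N actual=T -> ctr[0]=2
Ev 6: PC=0 idx=0 pred=T actual=N -> ctr[0]=1
Ev 7: PC=2 idx=0 pred=N actual=T -> ctr[0]=2
Ev 8: PC=0 idx=0 pred=T actual=N -> ctr[0]=1
Ev 9: PC=1 idx=1 pred=T actual=N -> ctr[1]=2
Ev 10: PC=3 idx=1 pred=T actual=T -> ctr[1]=3
Ev 11: PC=1 idx=1 pred=T actual=N -> ctr[1]=2
Ev 12: PC=1 idx=1 pred=T actual=T -> ctr[1]=3
Ev 13: PC=0 idx=0 pred=N actual=T -> ctr[0]=2
Ev 14: PC=1 idx=1 pred=T actual=N -> ctr[1]=2

Answer: 2 2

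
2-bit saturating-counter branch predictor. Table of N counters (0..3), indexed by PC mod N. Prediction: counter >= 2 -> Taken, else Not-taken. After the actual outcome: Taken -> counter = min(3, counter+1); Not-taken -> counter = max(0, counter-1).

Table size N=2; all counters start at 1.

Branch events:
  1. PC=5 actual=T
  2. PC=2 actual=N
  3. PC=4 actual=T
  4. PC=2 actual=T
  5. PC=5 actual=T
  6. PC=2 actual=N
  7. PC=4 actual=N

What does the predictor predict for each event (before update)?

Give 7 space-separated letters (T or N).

Answer: N N N N T T N

Derivation:
Ev 1: PC=5 idx=1 pred=N actual=T -> ctr[1]=2
Ev 2: PC=2 idx=0 pred=N actual=N -> ctr[0]=0
Ev 3: PC=4 idx=0 pred=N actual=T -> ctr[0]=1
Ev 4: PC=2 idx=0 pred=N actual=T -> ctr[0]=2
Ev 5: PC=5 idx=1 pred=T actual=T -> ctr[1]=3
Ev 6: PC=2 idx=0 pred=T actual=N -> ctr[0]=1
Ev 7: PC=4 idx=0 pred=N actual=N -> ctr[0]=0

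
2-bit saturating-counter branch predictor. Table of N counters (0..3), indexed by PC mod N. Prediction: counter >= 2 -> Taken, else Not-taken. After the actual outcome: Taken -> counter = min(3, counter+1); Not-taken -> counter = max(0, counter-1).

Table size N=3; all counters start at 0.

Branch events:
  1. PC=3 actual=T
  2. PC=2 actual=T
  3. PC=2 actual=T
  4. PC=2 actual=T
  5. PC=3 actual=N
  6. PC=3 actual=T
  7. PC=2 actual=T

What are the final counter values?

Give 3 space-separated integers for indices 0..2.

Ev 1: PC=3 idx=0 pred=N actual=T -> ctr[0]=1
Ev 2: PC=2 idx=2 pred=N actual=T -> ctr[2]=1
Ev 3: PC=2 idx=2 pred=N actual=T -> ctr[2]=2
Ev 4: PC=2 idx=2 pred=T actual=T -> ctr[2]=3
Ev 5: PC=3 idx=0 pred=N actual=N -> ctr[0]=0
Ev 6: PC=3 idx=0 pred=N actual=T -> ctr[0]=1
Ev 7: PC=2 idx=2 pred=T actual=T -> ctr[2]=3

Answer: 1 0 3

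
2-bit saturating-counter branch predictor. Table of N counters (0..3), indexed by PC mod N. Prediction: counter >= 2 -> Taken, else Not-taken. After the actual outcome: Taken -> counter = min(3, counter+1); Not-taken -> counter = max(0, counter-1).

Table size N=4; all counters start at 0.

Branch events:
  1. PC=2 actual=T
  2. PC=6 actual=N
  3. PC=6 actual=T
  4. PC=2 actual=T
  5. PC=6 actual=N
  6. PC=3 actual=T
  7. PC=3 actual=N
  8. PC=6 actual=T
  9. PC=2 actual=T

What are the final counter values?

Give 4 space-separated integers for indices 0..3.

Answer: 0 0 3 0

Derivation:
Ev 1: PC=2 idx=2 pred=N actual=T -> ctr[2]=1
Ev 2: PC=6 idx=2 pred=N actual=N -> ctr[2]=0
Ev 3: PC=6 idx=2 pred=N actual=T -> ctr[2]=1
Ev 4: PC=2 idx=2 pred=N actual=T -> ctr[2]=2
Ev 5: PC=6 idx=2 pred=T actual=N -> ctr[2]=1
Ev 6: PC=3 idx=3 pred=N actual=T -> ctr[3]=1
Ev 7: PC=3 idx=3 pred=N actual=N -> ctr[3]=0
Ev 8: PC=6 idx=2 pred=N actual=T -> ctr[2]=2
Ev 9: PC=2 idx=2 pred=T actual=T -> ctr[2]=3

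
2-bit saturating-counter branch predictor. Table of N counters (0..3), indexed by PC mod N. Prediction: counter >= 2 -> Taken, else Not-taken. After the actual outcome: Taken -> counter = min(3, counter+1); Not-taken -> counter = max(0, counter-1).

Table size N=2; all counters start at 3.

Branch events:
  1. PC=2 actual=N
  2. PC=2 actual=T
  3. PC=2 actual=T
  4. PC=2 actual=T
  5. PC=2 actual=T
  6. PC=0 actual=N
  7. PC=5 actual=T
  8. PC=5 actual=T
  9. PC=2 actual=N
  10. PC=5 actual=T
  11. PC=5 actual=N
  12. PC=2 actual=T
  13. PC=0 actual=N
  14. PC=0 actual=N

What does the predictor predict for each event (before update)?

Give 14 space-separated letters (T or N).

Answer: T T T T T T T T T T T N T N

Derivation:
Ev 1: PC=2 idx=0 pred=T actual=N -> ctr[0]=2
Ev 2: PC=2 idx=0 pred=T actual=T -> ctr[0]=3
Ev 3: PC=2 idx=0 pred=T actual=T -> ctr[0]=3
Ev 4: PC=2 idx=0 pred=T actual=T -> ctr[0]=3
Ev 5: PC=2 idx=0 pred=T actual=T -> ctr[0]=3
Ev 6: PC=0 idx=0 pred=T actual=N -> ctr[0]=2
Ev 7: PC=5 idx=1 pred=T actual=T -> ctr[1]=3
Ev 8: PC=5 idx=1 pred=T actual=T -> ctr[1]=3
Ev 9: PC=2 idx=0 pred=T actual=N -> ctr[0]=1
Ev 10: PC=5 idx=1 pred=T actual=T -> ctr[1]=3
Ev 11: PC=5 idx=1 pred=T actual=N -> ctr[1]=2
Ev 12: PC=2 idx=0 pred=N actual=T -> ctr[0]=2
Ev 13: PC=0 idx=0 pred=T actual=N -> ctr[0]=1
Ev 14: PC=0 idx=0 pred=N actual=N -> ctr[0]=0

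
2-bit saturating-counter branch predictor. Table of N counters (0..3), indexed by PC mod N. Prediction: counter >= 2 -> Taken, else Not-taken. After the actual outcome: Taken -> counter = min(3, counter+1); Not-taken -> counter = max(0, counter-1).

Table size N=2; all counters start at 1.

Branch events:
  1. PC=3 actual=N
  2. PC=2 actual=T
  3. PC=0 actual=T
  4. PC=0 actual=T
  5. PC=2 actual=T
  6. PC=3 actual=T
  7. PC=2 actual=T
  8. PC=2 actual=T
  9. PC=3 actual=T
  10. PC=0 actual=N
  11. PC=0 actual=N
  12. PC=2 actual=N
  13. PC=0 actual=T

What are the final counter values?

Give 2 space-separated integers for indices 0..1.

Answer: 1 2

Derivation:
Ev 1: PC=3 idx=1 pred=N actual=N -> ctr[1]=0
Ev 2: PC=2 idx=0 pred=N actual=T -> ctr[0]=2
Ev 3: PC=0 idx=0 pred=T actual=T -> ctr[0]=3
Ev 4: PC=0 idx=0 pred=T actual=T -> ctr[0]=3
Ev 5: PC=2 idx=0 pred=T actual=T -> ctr[0]=3
Ev 6: PC=3 idx=1 pred=N actual=T -> ctr[1]=1
Ev 7: PC=2 idx=0 pred=T actual=T -> ctr[0]=3
Ev 8: PC=2 idx=0 pred=T actual=T -> ctr[0]=3
Ev 9: PC=3 idx=1 pred=N actual=T -> ctr[1]=2
Ev 10: PC=0 idx=0 pred=T actual=N -> ctr[0]=2
Ev 11: PC=0 idx=0 pred=T actual=N -> ctr[0]=1
Ev 12: PC=2 idx=0 pred=N actual=N -> ctr[0]=0
Ev 13: PC=0 idx=0 pred=N actual=T -> ctr[0]=1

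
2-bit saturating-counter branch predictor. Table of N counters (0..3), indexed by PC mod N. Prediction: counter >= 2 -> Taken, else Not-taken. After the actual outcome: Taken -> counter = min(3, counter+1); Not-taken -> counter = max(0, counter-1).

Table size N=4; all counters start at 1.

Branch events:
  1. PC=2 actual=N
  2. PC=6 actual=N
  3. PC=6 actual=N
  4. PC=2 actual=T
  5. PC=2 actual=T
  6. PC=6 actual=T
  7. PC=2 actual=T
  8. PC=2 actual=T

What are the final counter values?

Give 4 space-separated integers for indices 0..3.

Answer: 1 1 3 1

Derivation:
Ev 1: PC=2 idx=2 pred=N actual=N -> ctr[2]=0
Ev 2: PC=6 idx=2 pred=N actual=N -> ctr[2]=0
Ev 3: PC=6 idx=2 pred=N actual=N -> ctr[2]=0
Ev 4: PC=2 idx=2 pred=N actual=T -> ctr[2]=1
Ev 5: PC=2 idx=2 pred=N actual=T -> ctr[2]=2
Ev 6: PC=6 idx=2 pred=T actual=T -> ctr[2]=3
Ev 7: PC=2 idx=2 pred=T actual=T -> ctr[2]=3
Ev 8: PC=2 idx=2 pred=T actual=T -> ctr[2]=3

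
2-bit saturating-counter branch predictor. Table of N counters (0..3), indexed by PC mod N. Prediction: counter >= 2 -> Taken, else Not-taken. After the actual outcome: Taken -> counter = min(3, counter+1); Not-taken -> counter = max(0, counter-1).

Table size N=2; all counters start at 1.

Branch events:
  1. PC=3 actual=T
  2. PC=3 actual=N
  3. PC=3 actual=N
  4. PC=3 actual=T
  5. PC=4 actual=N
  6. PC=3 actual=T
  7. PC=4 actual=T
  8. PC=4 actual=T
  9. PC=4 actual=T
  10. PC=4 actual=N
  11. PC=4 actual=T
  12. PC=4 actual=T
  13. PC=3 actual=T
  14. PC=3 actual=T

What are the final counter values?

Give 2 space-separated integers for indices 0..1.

Answer: 3 3

Derivation:
Ev 1: PC=3 idx=1 pred=N actual=T -> ctr[1]=2
Ev 2: PC=3 idx=1 pred=T actual=N -> ctr[1]=1
Ev 3: PC=3 idx=1 pred=N actual=N -> ctr[1]=0
Ev 4: PC=3 idx=1 pred=N actual=T -> ctr[1]=1
Ev 5: PC=4 idx=0 pred=N actual=N -> ctr[0]=0
Ev 6: PC=3 idx=1 pred=N actual=T -> ctr[1]=2
Ev 7: PC=4 idx=0 pred=N actual=T -> ctr[0]=1
Ev 8: PC=4 idx=0 pred=N actual=T -> ctr[0]=2
Ev 9: PC=4 idx=0 pred=T actual=T -> ctr[0]=3
Ev 10: PC=4 idx=0 pred=T actual=N -> ctr[0]=2
Ev 11: PC=4 idx=0 pred=T actual=T -> ctr[0]=3
Ev 12: PC=4 idx=0 pred=T actual=T -> ctr[0]=3
Ev 13: PC=3 idx=1 pred=T actual=T -> ctr[1]=3
Ev 14: PC=3 idx=1 pred=T actual=T -> ctr[1]=3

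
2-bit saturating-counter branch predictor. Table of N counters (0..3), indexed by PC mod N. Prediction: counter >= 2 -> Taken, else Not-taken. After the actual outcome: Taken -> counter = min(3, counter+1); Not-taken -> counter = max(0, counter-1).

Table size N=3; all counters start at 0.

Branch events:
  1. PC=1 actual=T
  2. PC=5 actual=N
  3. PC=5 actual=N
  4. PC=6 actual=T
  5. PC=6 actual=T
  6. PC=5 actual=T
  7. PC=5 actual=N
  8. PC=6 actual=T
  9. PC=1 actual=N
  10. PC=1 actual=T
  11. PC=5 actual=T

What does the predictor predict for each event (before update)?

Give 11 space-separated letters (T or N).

Ev 1: PC=1 idx=1 pred=N actual=T -> ctr[1]=1
Ev 2: PC=5 idx=2 pred=N actual=N -> ctr[2]=0
Ev 3: PC=5 idx=2 pred=N actual=N -> ctr[2]=0
Ev 4: PC=6 idx=0 pred=N actual=T -> ctr[0]=1
Ev 5: PC=6 idx=0 pred=N actual=T -> ctr[0]=2
Ev 6: PC=5 idx=2 pred=N actual=T -> ctr[2]=1
Ev 7: PC=5 idx=2 pred=N actual=N -> ctr[2]=0
Ev 8: PC=6 idx=0 pred=T actual=T -> ctr[0]=3
Ev 9: PC=1 idx=1 pred=N actual=N -> ctr[1]=0
Ev 10: PC=1 idx=1 pred=N actual=T -> ctr[1]=1
Ev 11: PC=5 idx=2 pred=N actual=T -> ctr[2]=1

Answer: N N N N N N N T N N N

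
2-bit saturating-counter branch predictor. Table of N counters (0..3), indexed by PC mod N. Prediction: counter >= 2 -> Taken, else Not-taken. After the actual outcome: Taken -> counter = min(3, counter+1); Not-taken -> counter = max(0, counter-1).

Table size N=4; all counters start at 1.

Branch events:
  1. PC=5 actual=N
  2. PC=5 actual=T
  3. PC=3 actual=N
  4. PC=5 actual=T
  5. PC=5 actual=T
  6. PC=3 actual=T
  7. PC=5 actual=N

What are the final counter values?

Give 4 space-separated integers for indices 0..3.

Ev 1: PC=5 idx=1 pred=N actual=N -> ctr[1]=0
Ev 2: PC=5 idx=1 pred=N actual=T -> ctr[1]=1
Ev 3: PC=3 idx=3 pred=N actual=N -> ctr[3]=0
Ev 4: PC=5 idx=1 pred=N actual=T -> ctr[1]=2
Ev 5: PC=5 idx=1 pred=T actual=T -> ctr[1]=3
Ev 6: PC=3 idx=3 pred=N actual=T -> ctr[3]=1
Ev 7: PC=5 idx=1 pred=T actual=N -> ctr[1]=2

Answer: 1 2 1 1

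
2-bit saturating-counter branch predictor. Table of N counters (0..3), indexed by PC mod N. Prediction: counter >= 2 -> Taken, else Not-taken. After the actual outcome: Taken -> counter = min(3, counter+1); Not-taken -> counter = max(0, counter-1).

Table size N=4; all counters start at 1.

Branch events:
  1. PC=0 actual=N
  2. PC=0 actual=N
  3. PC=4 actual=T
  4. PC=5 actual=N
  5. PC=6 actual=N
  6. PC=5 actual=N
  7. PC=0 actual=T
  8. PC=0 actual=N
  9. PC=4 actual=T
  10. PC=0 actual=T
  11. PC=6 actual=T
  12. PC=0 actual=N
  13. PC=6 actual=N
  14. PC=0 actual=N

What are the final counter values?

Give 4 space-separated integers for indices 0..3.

Answer: 1 0 0 1

Derivation:
Ev 1: PC=0 idx=0 pred=N actual=N -> ctr[0]=0
Ev 2: PC=0 idx=0 pred=N actual=N -> ctr[0]=0
Ev 3: PC=4 idx=0 pred=N actual=T -> ctr[0]=1
Ev 4: PC=5 idx=1 pred=N actual=N -> ctr[1]=0
Ev 5: PC=6 idx=2 pred=N actual=N -> ctr[2]=0
Ev 6: PC=5 idx=1 pred=N actual=N -> ctr[1]=0
Ev 7: PC=0 idx=0 pred=N actual=T -> ctr[0]=2
Ev 8: PC=0 idx=0 pred=T actual=N -> ctr[0]=1
Ev 9: PC=4 idx=0 pred=N actual=T -> ctr[0]=2
Ev 10: PC=0 idx=0 pred=T actual=T -> ctr[0]=3
Ev 11: PC=6 idx=2 pred=N actual=T -> ctr[2]=1
Ev 12: PC=0 idx=0 pred=T actual=N -> ctr[0]=2
Ev 13: PC=6 idx=2 pred=N actual=N -> ctr[2]=0
Ev 14: PC=0 idx=0 pred=T actual=N -> ctr[0]=1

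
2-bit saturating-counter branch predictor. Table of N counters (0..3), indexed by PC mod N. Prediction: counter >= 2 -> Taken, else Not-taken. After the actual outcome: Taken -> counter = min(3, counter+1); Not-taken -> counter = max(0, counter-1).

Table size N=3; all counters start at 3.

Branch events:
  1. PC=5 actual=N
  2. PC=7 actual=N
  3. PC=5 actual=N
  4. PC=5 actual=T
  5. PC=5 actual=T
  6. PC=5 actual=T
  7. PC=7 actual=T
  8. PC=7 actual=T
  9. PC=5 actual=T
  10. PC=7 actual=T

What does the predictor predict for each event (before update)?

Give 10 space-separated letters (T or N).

Ev 1: PC=5 idx=2 pred=T actual=N -> ctr[2]=2
Ev 2: PC=7 idx=1 pred=T actual=N -> ctr[1]=2
Ev 3: PC=5 idx=2 pred=T actual=N -> ctr[2]=1
Ev 4: PC=5 idx=2 pred=N actual=T -> ctr[2]=2
Ev 5: PC=5 idx=2 pred=T actual=T -> ctr[2]=3
Ev 6: PC=5 idx=2 pred=T actual=T -> ctr[2]=3
Ev 7: PC=7 idx=1 pred=T actual=T -> ctr[1]=3
Ev 8: PC=7 idx=1 pred=T actual=T -> ctr[1]=3
Ev 9: PC=5 idx=2 pred=T actual=T -> ctr[2]=3
Ev 10: PC=7 idx=1 pred=T actual=T -> ctr[1]=3

Answer: T T T N T T T T T T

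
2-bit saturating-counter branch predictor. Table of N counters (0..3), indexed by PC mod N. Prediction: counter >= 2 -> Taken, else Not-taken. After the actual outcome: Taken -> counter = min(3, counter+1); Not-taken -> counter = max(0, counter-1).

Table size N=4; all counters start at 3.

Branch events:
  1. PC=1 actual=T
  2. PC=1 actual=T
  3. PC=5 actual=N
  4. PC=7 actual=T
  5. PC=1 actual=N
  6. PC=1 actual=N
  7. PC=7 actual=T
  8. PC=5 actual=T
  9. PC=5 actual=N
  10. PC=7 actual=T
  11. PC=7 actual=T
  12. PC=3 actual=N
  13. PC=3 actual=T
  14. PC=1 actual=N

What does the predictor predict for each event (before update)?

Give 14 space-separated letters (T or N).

Answer: T T T T T N T N N T T T T N

Derivation:
Ev 1: PC=1 idx=1 pred=T actual=T -> ctr[1]=3
Ev 2: PC=1 idx=1 pred=T actual=T -> ctr[1]=3
Ev 3: PC=5 idx=1 pred=T actual=N -> ctr[1]=2
Ev 4: PC=7 idx=3 pred=T actual=T -> ctr[3]=3
Ev 5: PC=1 idx=1 pred=T actual=N -> ctr[1]=1
Ev 6: PC=1 idx=1 pred=N actual=N -> ctr[1]=0
Ev 7: PC=7 idx=3 pred=T actual=T -> ctr[3]=3
Ev 8: PC=5 idx=1 pred=N actual=T -> ctr[1]=1
Ev 9: PC=5 idx=1 pred=N actual=N -> ctr[1]=0
Ev 10: PC=7 idx=3 pred=T actual=T -> ctr[3]=3
Ev 11: PC=7 idx=3 pred=T actual=T -> ctr[3]=3
Ev 12: PC=3 idx=3 pred=T actual=N -> ctr[3]=2
Ev 13: PC=3 idx=3 pred=T actual=T -> ctr[3]=3
Ev 14: PC=1 idx=1 pred=N actual=N -> ctr[1]=0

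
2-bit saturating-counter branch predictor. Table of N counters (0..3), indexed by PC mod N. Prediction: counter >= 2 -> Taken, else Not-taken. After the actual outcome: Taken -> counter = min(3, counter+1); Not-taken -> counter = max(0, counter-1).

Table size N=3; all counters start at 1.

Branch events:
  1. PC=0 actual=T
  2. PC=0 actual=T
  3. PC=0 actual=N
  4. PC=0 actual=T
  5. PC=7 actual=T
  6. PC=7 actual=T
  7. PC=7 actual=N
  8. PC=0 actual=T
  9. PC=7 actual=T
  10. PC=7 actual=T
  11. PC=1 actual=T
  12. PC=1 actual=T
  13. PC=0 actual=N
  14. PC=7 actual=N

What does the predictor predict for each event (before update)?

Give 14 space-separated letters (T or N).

Ev 1: PC=0 idx=0 pred=N actual=T -> ctr[0]=2
Ev 2: PC=0 idx=0 pred=T actual=T -> ctr[0]=3
Ev 3: PC=0 idx=0 pred=T actual=N -> ctr[0]=2
Ev 4: PC=0 idx=0 pred=T actual=T -> ctr[0]=3
Ev 5: PC=7 idx=1 pred=N actual=T -> ctr[1]=2
Ev 6: PC=7 idx=1 pred=T actual=T -> ctr[1]=3
Ev 7: PC=7 idx=1 pred=T actual=N -> ctr[1]=2
Ev 8: PC=0 idx=0 pred=T actual=T -> ctr[0]=3
Ev 9: PC=7 idx=1 pred=T actual=T -> ctr[1]=3
Ev 10: PC=7 idx=1 pred=T actual=T -> ctr[1]=3
Ev 11: PC=1 idx=1 pred=T actual=T -> ctr[1]=3
Ev 12: PC=1 idx=1 pred=T actual=T -> ctr[1]=3
Ev 13: PC=0 idx=0 pred=T actual=N -> ctr[0]=2
Ev 14: PC=7 idx=1 pred=T actual=N -> ctr[1]=2

Answer: N T T T N T T T T T T T T T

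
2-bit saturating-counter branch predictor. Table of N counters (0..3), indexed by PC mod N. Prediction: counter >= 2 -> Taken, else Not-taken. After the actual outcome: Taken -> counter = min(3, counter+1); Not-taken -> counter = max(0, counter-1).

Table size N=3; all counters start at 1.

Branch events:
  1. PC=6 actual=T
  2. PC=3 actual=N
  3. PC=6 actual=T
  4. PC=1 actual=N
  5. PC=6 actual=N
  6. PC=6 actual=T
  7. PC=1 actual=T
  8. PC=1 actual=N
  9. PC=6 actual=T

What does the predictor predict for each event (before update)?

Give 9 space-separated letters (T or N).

Ev 1: PC=6 idx=0 pred=N actual=T -> ctr[0]=2
Ev 2: PC=3 idx=0 pred=T actual=N -> ctr[0]=1
Ev 3: PC=6 idx=0 pred=N actual=T -> ctr[0]=2
Ev 4: PC=1 idx=1 pred=N actual=N -> ctr[1]=0
Ev 5: PC=6 idx=0 pred=T actual=N -> ctr[0]=1
Ev 6: PC=6 idx=0 pred=N actual=T -> ctr[0]=2
Ev 7: PC=1 idx=1 pred=N actual=T -> ctr[1]=1
Ev 8: PC=1 idx=1 pred=N actual=N -> ctr[1]=0
Ev 9: PC=6 idx=0 pred=T actual=T -> ctr[0]=3

Answer: N T N N T N N N T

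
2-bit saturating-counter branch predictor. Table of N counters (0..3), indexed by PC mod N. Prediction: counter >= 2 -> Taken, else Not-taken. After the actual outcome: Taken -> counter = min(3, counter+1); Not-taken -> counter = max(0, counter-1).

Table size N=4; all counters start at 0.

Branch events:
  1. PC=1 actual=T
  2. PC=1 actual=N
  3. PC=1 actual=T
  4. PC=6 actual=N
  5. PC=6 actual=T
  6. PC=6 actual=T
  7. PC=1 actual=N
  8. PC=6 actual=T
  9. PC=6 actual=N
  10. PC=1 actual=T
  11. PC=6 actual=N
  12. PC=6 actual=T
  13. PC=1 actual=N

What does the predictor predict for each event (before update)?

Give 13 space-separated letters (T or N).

Ev 1: PC=1 idx=1 pred=N actual=T -> ctr[1]=1
Ev 2: PC=1 idx=1 pred=N actual=N -> ctr[1]=0
Ev 3: PC=1 idx=1 pred=N actual=T -> ctr[1]=1
Ev 4: PC=6 idx=2 pred=N actual=N -> ctr[2]=0
Ev 5: PC=6 idx=2 pred=N actual=T -> ctr[2]=1
Ev 6: PC=6 idx=2 pred=N actual=T -> ctr[2]=2
Ev 7: PC=1 idx=1 pred=N actual=N -> ctr[1]=0
Ev 8: PC=6 idx=2 pred=T actual=T -> ctr[2]=3
Ev 9: PC=6 idx=2 pred=T actual=N -> ctr[2]=2
Ev 10: PC=1 idx=1 pred=N actual=T -> ctr[1]=1
Ev 11: PC=6 idx=2 pred=T actual=N -> ctr[2]=1
Ev 12: PC=6 idx=2 pred=N actual=T -> ctr[2]=2
Ev 13: PC=1 idx=1 pred=N actual=N -> ctr[1]=0

Answer: N N N N N N N T T N T N N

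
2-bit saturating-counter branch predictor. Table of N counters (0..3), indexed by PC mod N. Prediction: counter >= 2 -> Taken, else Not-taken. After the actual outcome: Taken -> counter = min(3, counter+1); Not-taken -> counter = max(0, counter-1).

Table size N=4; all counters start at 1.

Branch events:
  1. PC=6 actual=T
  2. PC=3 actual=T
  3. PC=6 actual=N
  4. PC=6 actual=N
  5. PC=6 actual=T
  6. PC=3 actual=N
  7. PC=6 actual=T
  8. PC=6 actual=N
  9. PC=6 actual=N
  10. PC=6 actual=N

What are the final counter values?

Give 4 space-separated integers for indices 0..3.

Answer: 1 1 0 1

Derivation:
Ev 1: PC=6 idx=2 pred=N actual=T -> ctr[2]=2
Ev 2: PC=3 idx=3 pred=N actual=T -> ctr[3]=2
Ev 3: PC=6 idx=2 pred=T actual=N -> ctr[2]=1
Ev 4: PC=6 idx=2 pred=N actual=N -> ctr[2]=0
Ev 5: PC=6 idx=2 pred=N actual=T -> ctr[2]=1
Ev 6: PC=3 idx=3 pred=T actual=N -> ctr[3]=1
Ev 7: PC=6 idx=2 pred=N actual=T -> ctr[2]=2
Ev 8: PC=6 idx=2 pred=T actual=N -> ctr[2]=1
Ev 9: PC=6 idx=2 pred=N actual=N -> ctr[2]=0
Ev 10: PC=6 idx=2 pred=N actual=N -> ctr[2]=0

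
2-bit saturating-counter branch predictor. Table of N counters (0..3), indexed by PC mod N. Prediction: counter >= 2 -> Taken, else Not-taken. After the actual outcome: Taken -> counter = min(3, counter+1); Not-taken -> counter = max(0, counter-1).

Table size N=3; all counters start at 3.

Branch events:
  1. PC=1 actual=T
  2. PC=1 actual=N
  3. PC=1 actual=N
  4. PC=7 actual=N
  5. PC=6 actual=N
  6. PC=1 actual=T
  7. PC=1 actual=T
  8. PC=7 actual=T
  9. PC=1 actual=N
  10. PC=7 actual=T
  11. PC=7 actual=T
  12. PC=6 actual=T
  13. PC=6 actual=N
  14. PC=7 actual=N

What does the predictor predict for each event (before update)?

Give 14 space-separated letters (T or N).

Answer: T T T N T N N T T T T T T T

Derivation:
Ev 1: PC=1 idx=1 pred=T actual=T -> ctr[1]=3
Ev 2: PC=1 idx=1 pred=T actual=N -> ctr[1]=2
Ev 3: PC=1 idx=1 pred=T actual=N -> ctr[1]=1
Ev 4: PC=7 idx=1 pred=N actual=N -> ctr[1]=0
Ev 5: PC=6 idx=0 pred=T actual=N -> ctr[0]=2
Ev 6: PC=1 idx=1 pred=N actual=T -> ctr[1]=1
Ev 7: PC=1 idx=1 pred=N actual=T -> ctr[1]=2
Ev 8: PC=7 idx=1 pred=T actual=T -> ctr[1]=3
Ev 9: PC=1 idx=1 pred=T actual=N -> ctr[1]=2
Ev 10: PC=7 idx=1 pred=T actual=T -> ctr[1]=3
Ev 11: PC=7 idx=1 pred=T actual=T -> ctr[1]=3
Ev 12: PC=6 idx=0 pred=T actual=T -> ctr[0]=3
Ev 13: PC=6 idx=0 pred=T actual=N -> ctr[0]=2
Ev 14: PC=7 idx=1 pred=T actual=N -> ctr[1]=2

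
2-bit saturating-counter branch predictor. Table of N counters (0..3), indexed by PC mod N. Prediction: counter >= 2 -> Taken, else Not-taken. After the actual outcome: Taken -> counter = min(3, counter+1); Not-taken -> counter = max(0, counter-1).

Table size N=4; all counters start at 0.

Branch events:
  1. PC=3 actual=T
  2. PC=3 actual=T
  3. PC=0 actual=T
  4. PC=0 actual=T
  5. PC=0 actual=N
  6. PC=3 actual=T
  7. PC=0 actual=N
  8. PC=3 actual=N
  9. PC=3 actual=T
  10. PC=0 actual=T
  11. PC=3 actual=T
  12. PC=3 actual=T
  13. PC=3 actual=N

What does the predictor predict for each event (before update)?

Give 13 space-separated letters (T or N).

Ev 1: PC=3 idx=3 pred=N actual=T -> ctr[3]=1
Ev 2: PC=3 idx=3 pred=N actual=T -> ctr[3]=2
Ev 3: PC=0 idx=0 pred=N actual=T -> ctr[0]=1
Ev 4: PC=0 idx=0 pred=N actual=T -> ctr[0]=2
Ev 5: PC=0 idx=0 pred=T actual=N -> ctr[0]=1
Ev 6: PC=3 idx=3 pred=T actual=T -> ctr[3]=3
Ev 7: PC=0 idx=0 pred=N actual=N -> ctr[0]=0
Ev 8: PC=3 idx=3 pred=T actual=N -> ctr[3]=2
Ev 9: PC=3 idx=3 pred=T actual=T -> ctr[3]=3
Ev 10: PC=0 idx=0 pred=N actual=T -> ctr[0]=1
Ev 11: PC=3 idx=3 pred=T actual=T -> ctr[3]=3
Ev 12: PC=3 idx=3 pred=T actual=T -> ctr[3]=3
Ev 13: PC=3 idx=3 pred=T actual=N -> ctr[3]=2

Answer: N N N N T T N T T N T T T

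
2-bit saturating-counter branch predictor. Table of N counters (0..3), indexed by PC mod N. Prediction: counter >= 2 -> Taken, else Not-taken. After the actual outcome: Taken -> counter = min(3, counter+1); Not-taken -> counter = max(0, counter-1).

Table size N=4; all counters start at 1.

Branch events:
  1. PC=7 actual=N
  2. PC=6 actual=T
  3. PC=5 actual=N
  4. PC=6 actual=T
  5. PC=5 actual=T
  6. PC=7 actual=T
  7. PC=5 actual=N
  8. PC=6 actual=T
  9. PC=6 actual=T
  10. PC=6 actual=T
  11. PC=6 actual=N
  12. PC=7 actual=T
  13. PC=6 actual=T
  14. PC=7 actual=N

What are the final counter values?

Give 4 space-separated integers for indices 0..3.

Answer: 1 0 3 1

Derivation:
Ev 1: PC=7 idx=3 pred=N actual=N -> ctr[3]=0
Ev 2: PC=6 idx=2 pred=N actual=T -> ctr[2]=2
Ev 3: PC=5 idx=1 pred=N actual=N -> ctr[1]=0
Ev 4: PC=6 idx=2 pred=T actual=T -> ctr[2]=3
Ev 5: PC=5 idx=1 pred=N actual=T -> ctr[1]=1
Ev 6: PC=7 idx=3 pred=N actual=T -> ctr[3]=1
Ev 7: PC=5 idx=1 pred=N actual=N -> ctr[1]=0
Ev 8: PC=6 idx=2 pred=T actual=T -> ctr[2]=3
Ev 9: PC=6 idx=2 pred=T actual=T -> ctr[2]=3
Ev 10: PC=6 idx=2 pred=T actual=T -> ctr[2]=3
Ev 11: PC=6 idx=2 pred=T actual=N -> ctr[2]=2
Ev 12: PC=7 idx=3 pred=N actual=T -> ctr[3]=2
Ev 13: PC=6 idx=2 pred=T actual=T -> ctr[2]=3
Ev 14: PC=7 idx=3 pred=T actual=N -> ctr[3]=1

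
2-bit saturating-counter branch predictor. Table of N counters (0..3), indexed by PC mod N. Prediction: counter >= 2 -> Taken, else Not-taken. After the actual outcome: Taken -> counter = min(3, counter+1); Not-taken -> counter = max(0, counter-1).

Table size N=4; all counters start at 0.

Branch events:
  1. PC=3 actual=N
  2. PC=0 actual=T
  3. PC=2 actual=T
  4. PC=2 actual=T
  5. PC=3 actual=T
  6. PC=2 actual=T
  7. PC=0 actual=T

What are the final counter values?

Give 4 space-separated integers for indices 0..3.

Ev 1: PC=3 idx=3 pred=N actual=N -> ctr[3]=0
Ev 2: PC=0 idx=0 pred=N actual=T -> ctr[0]=1
Ev 3: PC=2 idx=2 pred=N actual=T -> ctr[2]=1
Ev 4: PC=2 idx=2 pred=N actual=T -> ctr[2]=2
Ev 5: PC=3 idx=3 pred=N actual=T -> ctr[3]=1
Ev 6: PC=2 idx=2 pred=T actual=T -> ctr[2]=3
Ev 7: PC=0 idx=0 pred=N actual=T -> ctr[0]=2

Answer: 2 0 3 1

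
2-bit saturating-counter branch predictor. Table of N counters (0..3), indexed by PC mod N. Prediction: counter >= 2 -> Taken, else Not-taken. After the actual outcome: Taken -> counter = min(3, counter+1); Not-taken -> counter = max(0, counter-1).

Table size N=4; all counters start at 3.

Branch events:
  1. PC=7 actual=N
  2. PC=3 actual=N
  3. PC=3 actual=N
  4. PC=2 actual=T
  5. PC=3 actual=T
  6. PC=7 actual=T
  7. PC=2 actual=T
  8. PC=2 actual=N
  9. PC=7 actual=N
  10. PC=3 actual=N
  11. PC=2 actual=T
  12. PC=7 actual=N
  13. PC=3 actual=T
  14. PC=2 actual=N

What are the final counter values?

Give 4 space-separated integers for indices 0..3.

Ev 1: PC=7 idx=3 pred=T actual=N -> ctr[3]=2
Ev 2: PC=3 idx=3 pred=T actual=N -> ctr[3]=1
Ev 3: PC=3 idx=3 pred=N actual=N -> ctr[3]=0
Ev 4: PC=2 idx=2 pred=T actual=T -> ctr[2]=3
Ev 5: PC=3 idx=3 pred=N actual=T -> ctr[3]=1
Ev 6: PC=7 idx=3 pred=N actual=T -> ctr[3]=2
Ev 7: PC=2 idx=2 pred=T actual=T -> ctr[2]=3
Ev 8: PC=2 idx=2 pred=T actual=N -> ctr[2]=2
Ev 9: PC=7 idx=3 pred=T actual=N -> ctr[3]=1
Ev 10: PC=3 idx=3 pred=N actual=N -> ctr[3]=0
Ev 11: PC=2 idx=2 pred=T actual=T -> ctr[2]=3
Ev 12: PC=7 idx=3 pred=N actual=N -> ctr[3]=0
Ev 13: PC=3 idx=3 pred=N actual=T -> ctr[3]=1
Ev 14: PC=2 idx=2 pred=T actual=N -> ctr[2]=2

Answer: 3 3 2 1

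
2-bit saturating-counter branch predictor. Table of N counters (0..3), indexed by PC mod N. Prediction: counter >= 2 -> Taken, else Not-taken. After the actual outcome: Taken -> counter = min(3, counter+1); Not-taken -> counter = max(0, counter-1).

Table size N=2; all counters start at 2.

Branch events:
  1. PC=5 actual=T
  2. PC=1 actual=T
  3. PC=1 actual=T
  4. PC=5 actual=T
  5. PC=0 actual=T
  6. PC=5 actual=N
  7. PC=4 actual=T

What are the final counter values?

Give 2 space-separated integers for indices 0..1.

Ev 1: PC=5 idx=1 pred=T actual=T -> ctr[1]=3
Ev 2: PC=1 idx=1 pred=T actual=T -> ctr[1]=3
Ev 3: PC=1 idx=1 pred=T actual=T -> ctr[1]=3
Ev 4: PC=5 idx=1 pred=T actual=T -> ctr[1]=3
Ev 5: PC=0 idx=0 pred=T actual=T -> ctr[0]=3
Ev 6: PC=5 idx=1 pred=T actual=N -> ctr[1]=2
Ev 7: PC=4 idx=0 pred=T actual=T -> ctr[0]=3

Answer: 3 2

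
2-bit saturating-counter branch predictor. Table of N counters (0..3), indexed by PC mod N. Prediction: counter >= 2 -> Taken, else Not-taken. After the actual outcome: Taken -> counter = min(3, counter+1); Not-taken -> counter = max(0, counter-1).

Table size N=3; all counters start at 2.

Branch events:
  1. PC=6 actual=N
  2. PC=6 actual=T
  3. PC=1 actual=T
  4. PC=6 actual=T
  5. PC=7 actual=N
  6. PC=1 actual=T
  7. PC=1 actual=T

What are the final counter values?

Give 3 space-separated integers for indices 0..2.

Ev 1: PC=6 idx=0 pred=T actual=N -> ctr[0]=1
Ev 2: PC=6 idx=0 pred=N actual=T -> ctr[0]=2
Ev 3: PC=1 idx=1 pred=T actual=T -> ctr[1]=3
Ev 4: PC=6 idx=0 pred=T actual=T -> ctr[0]=3
Ev 5: PC=7 idx=1 pred=T actual=N -> ctr[1]=2
Ev 6: PC=1 idx=1 pred=T actual=T -> ctr[1]=3
Ev 7: PC=1 idx=1 pred=T actual=T -> ctr[1]=3

Answer: 3 3 2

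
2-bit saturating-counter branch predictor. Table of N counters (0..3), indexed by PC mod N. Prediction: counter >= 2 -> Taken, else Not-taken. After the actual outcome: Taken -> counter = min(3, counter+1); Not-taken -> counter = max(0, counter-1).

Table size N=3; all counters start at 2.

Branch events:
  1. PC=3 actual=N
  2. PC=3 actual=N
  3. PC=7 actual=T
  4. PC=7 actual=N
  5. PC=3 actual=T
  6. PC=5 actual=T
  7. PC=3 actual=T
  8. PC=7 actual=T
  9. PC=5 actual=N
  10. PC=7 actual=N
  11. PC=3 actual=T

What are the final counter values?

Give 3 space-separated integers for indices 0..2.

Ev 1: PC=3 idx=0 pred=T actual=N -> ctr[0]=1
Ev 2: PC=3 idx=0 pred=N actual=N -> ctr[0]=0
Ev 3: PC=7 idx=1 pred=T actual=T -> ctr[1]=3
Ev 4: PC=7 idx=1 pred=T actual=N -> ctr[1]=2
Ev 5: PC=3 idx=0 pred=N actual=T -> ctr[0]=1
Ev 6: PC=5 idx=2 pred=T actual=T -> ctr[2]=3
Ev 7: PC=3 idx=0 pred=N actual=T -> ctr[0]=2
Ev 8: PC=7 idx=1 pred=T actual=T -> ctr[1]=3
Ev 9: PC=5 idx=2 pred=T actual=N -> ctr[2]=2
Ev 10: PC=7 idx=1 pred=T actual=N -> ctr[1]=2
Ev 11: PC=3 idx=0 pred=T actual=T -> ctr[0]=3

Answer: 3 2 2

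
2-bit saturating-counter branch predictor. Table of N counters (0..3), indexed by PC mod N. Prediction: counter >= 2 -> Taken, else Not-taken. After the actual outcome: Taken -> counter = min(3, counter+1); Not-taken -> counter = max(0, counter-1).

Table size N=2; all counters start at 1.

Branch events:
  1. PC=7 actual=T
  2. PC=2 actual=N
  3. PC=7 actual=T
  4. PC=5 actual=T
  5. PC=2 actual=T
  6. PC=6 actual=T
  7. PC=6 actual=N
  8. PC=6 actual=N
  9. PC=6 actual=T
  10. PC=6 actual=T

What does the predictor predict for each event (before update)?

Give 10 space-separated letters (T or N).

Answer: N N T T N N T N N N

Derivation:
Ev 1: PC=7 idx=1 pred=N actual=T -> ctr[1]=2
Ev 2: PC=2 idx=0 pred=N actual=N -> ctr[0]=0
Ev 3: PC=7 idx=1 pred=T actual=T -> ctr[1]=3
Ev 4: PC=5 idx=1 pred=T actual=T -> ctr[1]=3
Ev 5: PC=2 idx=0 pred=N actual=T -> ctr[0]=1
Ev 6: PC=6 idx=0 pred=N actual=T -> ctr[0]=2
Ev 7: PC=6 idx=0 pred=T actual=N -> ctr[0]=1
Ev 8: PC=6 idx=0 pred=N actual=N -> ctr[0]=0
Ev 9: PC=6 idx=0 pred=N actual=T -> ctr[0]=1
Ev 10: PC=6 idx=0 pred=N actual=T -> ctr[0]=2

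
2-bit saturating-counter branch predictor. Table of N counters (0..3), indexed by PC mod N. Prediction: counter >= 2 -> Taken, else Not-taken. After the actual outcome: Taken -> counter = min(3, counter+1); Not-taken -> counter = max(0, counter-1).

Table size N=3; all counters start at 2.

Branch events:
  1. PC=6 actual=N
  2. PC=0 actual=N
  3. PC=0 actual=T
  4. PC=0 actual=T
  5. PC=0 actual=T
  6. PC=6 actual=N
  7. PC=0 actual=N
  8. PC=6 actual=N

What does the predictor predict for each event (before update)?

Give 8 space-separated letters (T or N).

Answer: T N N N T T T N

Derivation:
Ev 1: PC=6 idx=0 pred=T actual=N -> ctr[0]=1
Ev 2: PC=0 idx=0 pred=N actual=N -> ctr[0]=0
Ev 3: PC=0 idx=0 pred=N actual=T -> ctr[0]=1
Ev 4: PC=0 idx=0 pred=N actual=T -> ctr[0]=2
Ev 5: PC=0 idx=0 pred=T actual=T -> ctr[0]=3
Ev 6: PC=6 idx=0 pred=T actual=N -> ctr[0]=2
Ev 7: PC=0 idx=0 pred=T actual=N -> ctr[0]=1
Ev 8: PC=6 idx=0 pred=N actual=N -> ctr[0]=0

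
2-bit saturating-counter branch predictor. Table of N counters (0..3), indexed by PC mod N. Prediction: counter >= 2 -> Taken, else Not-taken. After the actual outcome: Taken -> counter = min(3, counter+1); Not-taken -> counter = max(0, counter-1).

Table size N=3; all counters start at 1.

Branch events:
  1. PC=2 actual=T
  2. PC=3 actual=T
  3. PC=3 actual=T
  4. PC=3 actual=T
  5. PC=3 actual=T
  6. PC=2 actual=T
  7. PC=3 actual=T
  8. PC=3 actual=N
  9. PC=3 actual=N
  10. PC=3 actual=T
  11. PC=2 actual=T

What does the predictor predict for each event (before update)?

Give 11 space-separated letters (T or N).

Answer: N N T T T T T T T N T

Derivation:
Ev 1: PC=2 idx=2 pred=N actual=T -> ctr[2]=2
Ev 2: PC=3 idx=0 pred=N actual=T -> ctr[0]=2
Ev 3: PC=3 idx=0 pred=T actual=T -> ctr[0]=3
Ev 4: PC=3 idx=0 pred=T actual=T -> ctr[0]=3
Ev 5: PC=3 idx=0 pred=T actual=T -> ctr[0]=3
Ev 6: PC=2 idx=2 pred=T actual=T -> ctr[2]=3
Ev 7: PC=3 idx=0 pred=T actual=T -> ctr[0]=3
Ev 8: PC=3 idx=0 pred=T actual=N -> ctr[0]=2
Ev 9: PC=3 idx=0 pred=T actual=N -> ctr[0]=1
Ev 10: PC=3 idx=0 pred=N actual=T -> ctr[0]=2
Ev 11: PC=2 idx=2 pred=T actual=T -> ctr[2]=3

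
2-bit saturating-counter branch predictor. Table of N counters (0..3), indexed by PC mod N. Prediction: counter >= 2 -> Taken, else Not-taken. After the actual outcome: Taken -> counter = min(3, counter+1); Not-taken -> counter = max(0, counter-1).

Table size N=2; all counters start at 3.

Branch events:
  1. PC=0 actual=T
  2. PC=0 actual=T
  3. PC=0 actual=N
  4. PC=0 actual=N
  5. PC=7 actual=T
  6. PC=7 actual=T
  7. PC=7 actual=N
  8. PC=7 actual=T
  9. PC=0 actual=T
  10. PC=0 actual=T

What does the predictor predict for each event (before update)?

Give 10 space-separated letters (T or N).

Ev 1: PC=0 idx=0 pred=T actual=T -> ctr[0]=3
Ev 2: PC=0 idx=0 pred=T actual=T -> ctr[0]=3
Ev 3: PC=0 idx=0 pred=T actual=N -> ctr[0]=2
Ev 4: PC=0 idx=0 pred=T actual=N -> ctr[0]=1
Ev 5: PC=7 idx=1 pred=T actual=T -> ctr[1]=3
Ev 6: PC=7 idx=1 pred=T actual=T -> ctr[1]=3
Ev 7: PC=7 idx=1 pred=T actual=N -> ctr[1]=2
Ev 8: PC=7 idx=1 pred=T actual=T -> ctr[1]=3
Ev 9: PC=0 idx=0 pred=N actual=T -> ctr[0]=2
Ev 10: PC=0 idx=0 pred=T actual=T -> ctr[0]=3

Answer: T T T T T T T T N T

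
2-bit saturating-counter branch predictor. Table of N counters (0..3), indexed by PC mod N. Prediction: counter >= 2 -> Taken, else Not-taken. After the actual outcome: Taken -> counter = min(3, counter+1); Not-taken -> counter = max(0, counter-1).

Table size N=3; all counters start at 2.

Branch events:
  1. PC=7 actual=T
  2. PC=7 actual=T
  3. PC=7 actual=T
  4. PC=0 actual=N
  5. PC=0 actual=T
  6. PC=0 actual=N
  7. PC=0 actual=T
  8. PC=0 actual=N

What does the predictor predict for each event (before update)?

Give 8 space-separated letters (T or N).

Answer: T T T T N T N T

Derivation:
Ev 1: PC=7 idx=1 pred=T actual=T -> ctr[1]=3
Ev 2: PC=7 idx=1 pred=T actual=T -> ctr[1]=3
Ev 3: PC=7 idx=1 pred=T actual=T -> ctr[1]=3
Ev 4: PC=0 idx=0 pred=T actual=N -> ctr[0]=1
Ev 5: PC=0 idx=0 pred=N actual=T -> ctr[0]=2
Ev 6: PC=0 idx=0 pred=T actual=N -> ctr[0]=1
Ev 7: PC=0 idx=0 pred=N actual=T -> ctr[0]=2
Ev 8: PC=0 idx=0 pred=T actual=N -> ctr[0]=1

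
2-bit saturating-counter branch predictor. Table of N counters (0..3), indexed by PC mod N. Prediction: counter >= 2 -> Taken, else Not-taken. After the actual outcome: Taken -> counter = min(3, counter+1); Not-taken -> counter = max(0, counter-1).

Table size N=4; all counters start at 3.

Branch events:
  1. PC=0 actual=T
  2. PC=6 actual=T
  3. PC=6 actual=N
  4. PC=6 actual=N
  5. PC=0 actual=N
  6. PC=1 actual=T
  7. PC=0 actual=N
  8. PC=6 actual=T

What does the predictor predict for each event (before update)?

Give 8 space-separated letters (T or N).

Ev 1: PC=0 idx=0 pred=T actual=T -> ctr[0]=3
Ev 2: PC=6 idx=2 pred=T actual=T -> ctr[2]=3
Ev 3: PC=6 idx=2 pred=T actual=N -> ctr[2]=2
Ev 4: PC=6 idx=2 pred=T actual=N -> ctr[2]=1
Ev 5: PC=0 idx=0 pred=T actual=N -> ctr[0]=2
Ev 6: PC=1 idx=1 pred=T actual=T -> ctr[1]=3
Ev 7: PC=0 idx=0 pred=T actual=N -> ctr[0]=1
Ev 8: PC=6 idx=2 pred=N actual=T -> ctr[2]=2

Answer: T T T T T T T N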